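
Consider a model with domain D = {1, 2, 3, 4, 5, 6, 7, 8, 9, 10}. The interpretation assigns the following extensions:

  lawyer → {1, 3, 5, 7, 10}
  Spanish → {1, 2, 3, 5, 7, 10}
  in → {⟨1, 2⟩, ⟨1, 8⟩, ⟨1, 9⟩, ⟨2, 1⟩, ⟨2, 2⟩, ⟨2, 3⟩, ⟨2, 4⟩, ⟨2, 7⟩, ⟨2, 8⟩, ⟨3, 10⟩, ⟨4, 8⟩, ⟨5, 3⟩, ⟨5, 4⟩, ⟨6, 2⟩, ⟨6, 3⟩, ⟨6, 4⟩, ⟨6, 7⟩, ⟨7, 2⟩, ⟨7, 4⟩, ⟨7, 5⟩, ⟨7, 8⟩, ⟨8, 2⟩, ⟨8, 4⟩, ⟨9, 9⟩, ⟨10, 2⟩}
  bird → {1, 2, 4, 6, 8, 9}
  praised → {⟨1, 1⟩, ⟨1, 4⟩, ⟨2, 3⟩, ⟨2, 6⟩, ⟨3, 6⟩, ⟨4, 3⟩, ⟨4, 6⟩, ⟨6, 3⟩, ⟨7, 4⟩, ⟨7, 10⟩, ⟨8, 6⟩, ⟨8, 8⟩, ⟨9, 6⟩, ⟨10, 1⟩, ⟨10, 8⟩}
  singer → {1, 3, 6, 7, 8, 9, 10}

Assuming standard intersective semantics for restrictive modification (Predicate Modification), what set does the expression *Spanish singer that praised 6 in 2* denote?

⟦that praised 6⟧ = {x : ⟨x, 6⟩ ∈ ⟦praised⟧} = {2, 3, 4, 8, 9}
⟦in 2⟧ = {x : ⟨x, 2⟩ ∈ ⟦in⟧} = {1, 2, 6, 7, 8, 10}
⟦singer⟧ = {1, 3, 6, 7, 8, 9, 10}
… ∩ ⟦that praised 6⟧ = {1, 3, 6, 7, 8, 9, 10} ∩ {2, 3, 4, 8, 9} = {3, 8, 9}
… ∩ ⟦in 2⟧ = {3, 8, 9} ∩ {1, 2, 6, 7, 8, 10} = {8}
… ∩ ⟦Spanish⟧ = {8} ∩ {1, 2, 3, 5, 7, 10} = ∅
So ⟦Spanish singer that praised 6 in 2⟧ = {}.

{}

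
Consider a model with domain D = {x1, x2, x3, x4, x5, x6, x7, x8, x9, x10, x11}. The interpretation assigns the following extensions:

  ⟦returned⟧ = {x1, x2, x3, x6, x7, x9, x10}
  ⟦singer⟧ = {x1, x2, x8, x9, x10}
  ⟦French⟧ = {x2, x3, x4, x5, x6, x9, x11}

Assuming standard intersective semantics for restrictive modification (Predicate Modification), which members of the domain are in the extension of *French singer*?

{x2, x9}

⟦singer⟧ = {x1, x2, x8, x9, x10}
… ∩ ⟦French⟧ = {x1, x2, x8, x9, x10} ∩ {x2, x3, x4, x5, x6, x9, x11} = {x2, x9}
So ⟦French singer⟧ = {x2, x9}.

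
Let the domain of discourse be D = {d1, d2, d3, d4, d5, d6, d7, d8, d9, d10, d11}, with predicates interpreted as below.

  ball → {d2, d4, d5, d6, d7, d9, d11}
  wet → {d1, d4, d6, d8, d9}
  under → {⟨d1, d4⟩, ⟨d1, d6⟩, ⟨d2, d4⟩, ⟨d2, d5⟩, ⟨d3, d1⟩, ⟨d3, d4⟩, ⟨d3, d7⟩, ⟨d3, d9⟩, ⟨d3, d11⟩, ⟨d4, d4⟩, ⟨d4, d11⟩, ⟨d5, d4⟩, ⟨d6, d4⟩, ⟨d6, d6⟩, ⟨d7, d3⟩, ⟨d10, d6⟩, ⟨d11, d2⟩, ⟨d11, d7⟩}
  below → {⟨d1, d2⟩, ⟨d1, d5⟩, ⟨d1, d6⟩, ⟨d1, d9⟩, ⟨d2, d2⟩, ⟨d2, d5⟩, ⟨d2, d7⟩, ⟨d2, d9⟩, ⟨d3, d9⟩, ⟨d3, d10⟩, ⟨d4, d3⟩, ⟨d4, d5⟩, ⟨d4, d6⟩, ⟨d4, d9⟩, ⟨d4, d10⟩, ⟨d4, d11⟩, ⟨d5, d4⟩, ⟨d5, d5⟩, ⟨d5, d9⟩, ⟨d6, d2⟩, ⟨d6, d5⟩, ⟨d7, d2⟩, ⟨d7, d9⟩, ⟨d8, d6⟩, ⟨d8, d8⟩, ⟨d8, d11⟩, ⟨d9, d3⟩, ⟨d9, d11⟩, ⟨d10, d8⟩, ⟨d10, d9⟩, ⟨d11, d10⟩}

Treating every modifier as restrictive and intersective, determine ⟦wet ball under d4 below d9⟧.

{d4}

⟦under d4⟧ = {x : ⟨x, d4⟩ ∈ ⟦under⟧} = {d1, d2, d3, d4, d5, d6}
⟦below d9⟧ = {x : ⟨x, d9⟩ ∈ ⟦below⟧} = {d1, d2, d3, d4, d5, d7, d10}
⟦ball⟧ = {d2, d4, d5, d6, d7, d9, d11}
… ∩ ⟦under d4⟧ = {d2, d4, d5, d6, d7, d9, d11} ∩ {d1, d2, d3, d4, d5, d6} = {d2, d4, d5, d6}
… ∩ ⟦below d9⟧ = {d2, d4, d5, d6} ∩ {d1, d2, d3, d4, d5, d7, d10} = {d2, d4, d5}
… ∩ ⟦wet⟧ = {d2, d4, d5} ∩ {d1, d4, d6, d8, d9} = {d4}
So ⟦wet ball under d4 below d9⟧ = {d4}.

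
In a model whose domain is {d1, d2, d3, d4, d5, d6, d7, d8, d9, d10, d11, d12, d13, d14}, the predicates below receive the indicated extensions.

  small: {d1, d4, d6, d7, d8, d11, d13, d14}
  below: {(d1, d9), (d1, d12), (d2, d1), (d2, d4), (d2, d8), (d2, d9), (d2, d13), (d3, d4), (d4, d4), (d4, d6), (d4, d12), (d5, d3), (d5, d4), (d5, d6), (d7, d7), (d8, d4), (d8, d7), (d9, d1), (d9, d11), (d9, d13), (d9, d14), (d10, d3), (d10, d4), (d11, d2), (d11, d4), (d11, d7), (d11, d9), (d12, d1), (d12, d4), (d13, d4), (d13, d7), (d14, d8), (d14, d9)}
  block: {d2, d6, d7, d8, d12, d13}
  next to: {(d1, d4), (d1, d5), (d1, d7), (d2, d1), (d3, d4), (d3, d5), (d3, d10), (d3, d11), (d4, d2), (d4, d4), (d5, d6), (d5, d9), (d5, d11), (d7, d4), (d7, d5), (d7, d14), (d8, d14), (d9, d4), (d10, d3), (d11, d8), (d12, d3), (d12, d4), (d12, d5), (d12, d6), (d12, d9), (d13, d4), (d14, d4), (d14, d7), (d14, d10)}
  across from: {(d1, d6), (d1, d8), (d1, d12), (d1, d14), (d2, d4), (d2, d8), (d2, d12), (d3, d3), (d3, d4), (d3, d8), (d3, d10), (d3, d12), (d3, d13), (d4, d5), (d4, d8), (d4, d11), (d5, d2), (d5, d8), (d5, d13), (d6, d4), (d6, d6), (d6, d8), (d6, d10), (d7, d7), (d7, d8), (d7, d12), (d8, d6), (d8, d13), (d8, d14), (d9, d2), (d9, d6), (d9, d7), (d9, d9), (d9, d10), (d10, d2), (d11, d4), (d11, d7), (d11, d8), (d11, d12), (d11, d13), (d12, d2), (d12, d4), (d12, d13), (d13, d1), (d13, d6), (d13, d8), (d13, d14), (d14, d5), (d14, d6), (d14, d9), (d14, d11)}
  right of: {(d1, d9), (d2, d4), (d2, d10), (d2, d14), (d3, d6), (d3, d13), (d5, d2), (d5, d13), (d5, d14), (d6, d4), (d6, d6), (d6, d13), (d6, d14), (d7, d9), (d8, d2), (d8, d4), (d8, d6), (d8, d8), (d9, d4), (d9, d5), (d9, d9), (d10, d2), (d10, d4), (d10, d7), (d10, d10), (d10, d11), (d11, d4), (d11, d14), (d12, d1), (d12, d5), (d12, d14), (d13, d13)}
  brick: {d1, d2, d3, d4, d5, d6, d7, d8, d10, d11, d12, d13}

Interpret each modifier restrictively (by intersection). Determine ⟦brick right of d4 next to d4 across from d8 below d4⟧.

⟦right of d4⟧ = {x : ⟨x, d4⟩ ∈ ⟦right of⟧} = {d2, d6, d8, d9, d10, d11}
⟦next to d4⟧ = {x : ⟨x, d4⟩ ∈ ⟦next to⟧} = {d1, d3, d4, d7, d9, d12, d13, d14}
⟦across from d8⟧ = {x : ⟨x, d8⟩ ∈ ⟦across from⟧} = {d1, d2, d3, d4, d5, d6, d7, d11, d13}
⟦below d4⟧ = {x : ⟨x, d4⟩ ∈ ⟦below⟧} = {d2, d3, d4, d5, d8, d10, d11, d12, d13}
⟦brick⟧ = {d1, d2, d3, d4, d5, d6, d7, d8, d10, d11, d12, d13}
… ∩ ⟦right of d4⟧ = {d1, d2, d3, d4, d5, d6, d7, d8, d10, d11, d12, d13} ∩ {d2, d6, d8, d9, d10, d11} = {d2, d6, d8, d10, d11}
… ∩ ⟦next to d4⟧ = {d2, d6, d8, d10, d11} ∩ {d1, d3, d4, d7, d9, d12, d13, d14} = ∅
… ∩ ⟦across from d8⟧ = ∅ ∩ {d1, d2, d3, d4, d5, d6, d7, d11, d13} = ∅
… ∩ ⟦below d4⟧ = ∅ ∩ {d2, d3, d4, d5, d8, d10, d11, d12, d13} = ∅
So ⟦brick right of d4 next to d4 across from d8 below d4⟧ = {}.

{}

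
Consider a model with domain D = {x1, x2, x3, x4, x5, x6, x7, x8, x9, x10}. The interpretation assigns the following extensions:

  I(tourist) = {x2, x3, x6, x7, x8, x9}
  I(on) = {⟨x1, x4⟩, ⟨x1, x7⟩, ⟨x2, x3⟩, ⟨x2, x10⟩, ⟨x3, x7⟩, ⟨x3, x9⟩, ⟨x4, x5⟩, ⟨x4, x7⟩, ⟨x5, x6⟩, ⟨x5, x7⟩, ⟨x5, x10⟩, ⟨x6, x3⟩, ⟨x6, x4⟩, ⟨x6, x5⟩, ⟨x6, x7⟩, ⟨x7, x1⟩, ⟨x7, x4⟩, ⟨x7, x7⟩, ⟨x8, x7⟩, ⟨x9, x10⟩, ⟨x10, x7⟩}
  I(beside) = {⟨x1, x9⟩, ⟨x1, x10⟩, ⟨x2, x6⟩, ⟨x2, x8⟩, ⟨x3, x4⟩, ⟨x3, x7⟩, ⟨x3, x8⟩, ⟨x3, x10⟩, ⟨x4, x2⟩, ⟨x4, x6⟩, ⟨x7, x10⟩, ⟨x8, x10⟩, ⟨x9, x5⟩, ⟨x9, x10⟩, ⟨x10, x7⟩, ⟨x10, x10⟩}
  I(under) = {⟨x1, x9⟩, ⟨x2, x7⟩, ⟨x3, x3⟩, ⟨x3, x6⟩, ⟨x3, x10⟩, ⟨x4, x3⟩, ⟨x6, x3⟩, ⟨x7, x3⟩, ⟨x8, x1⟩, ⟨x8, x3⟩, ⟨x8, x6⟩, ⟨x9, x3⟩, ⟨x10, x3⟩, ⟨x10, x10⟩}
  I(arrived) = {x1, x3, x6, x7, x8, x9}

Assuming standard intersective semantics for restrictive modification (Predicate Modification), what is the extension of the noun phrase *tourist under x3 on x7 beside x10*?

{x3, x7, x8}

⟦under x3⟧ = {x : ⟨x, x3⟩ ∈ ⟦under⟧} = {x3, x4, x6, x7, x8, x9, x10}
⟦on x7⟧ = {x : ⟨x, x7⟩ ∈ ⟦on⟧} = {x1, x3, x4, x5, x6, x7, x8, x10}
⟦beside x10⟧ = {x : ⟨x, x10⟩ ∈ ⟦beside⟧} = {x1, x3, x7, x8, x9, x10}
⟦tourist⟧ = {x2, x3, x6, x7, x8, x9}
… ∩ ⟦under x3⟧ = {x2, x3, x6, x7, x8, x9} ∩ {x3, x4, x6, x7, x8, x9, x10} = {x3, x6, x7, x8, x9}
… ∩ ⟦on x7⟧ = {x3, x6, x7, x8, x9} ∩ {x1, x3, x4, x5, x6, x7, x8, x10} = {x3, x6, x7, x8}
… ∩ ⟦beside x10⟧ = {x3, x6, x7, x8} ∩ {x1, x3, x7, x8, x9, x10} = {x3, x7, x8}
So ⟦tourist under x3 on x7 beside x10⟧ = {x3, x7, x8}.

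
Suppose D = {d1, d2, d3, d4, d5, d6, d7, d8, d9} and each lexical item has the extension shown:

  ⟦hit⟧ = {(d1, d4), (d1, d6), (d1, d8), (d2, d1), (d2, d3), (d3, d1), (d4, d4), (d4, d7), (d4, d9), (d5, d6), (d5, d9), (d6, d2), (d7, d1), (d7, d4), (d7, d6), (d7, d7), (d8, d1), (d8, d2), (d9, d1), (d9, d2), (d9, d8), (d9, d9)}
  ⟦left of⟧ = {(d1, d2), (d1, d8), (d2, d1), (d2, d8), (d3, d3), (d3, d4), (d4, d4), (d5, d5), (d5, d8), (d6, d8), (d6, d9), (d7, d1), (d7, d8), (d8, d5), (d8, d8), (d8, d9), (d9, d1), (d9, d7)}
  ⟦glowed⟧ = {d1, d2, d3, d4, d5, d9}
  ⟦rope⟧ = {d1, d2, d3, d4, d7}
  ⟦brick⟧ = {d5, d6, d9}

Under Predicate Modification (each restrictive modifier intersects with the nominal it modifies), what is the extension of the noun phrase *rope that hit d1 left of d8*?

⟦that hit d1⟧ = {x : ⟨x, d1⟩ ∈ ⟦hit⟧} = {d2, d3, d7, d8, d9}
⟦left of d8⟧ = {x : ⟨x, d8⟩ ∈ ⟦left of⟧} = {d1, d2, d5, d6, d7, d8}
⟦rope⟧ = {d1, d2, d3, d4, d7}
… ∩ ⟦that hit d1⟧ = {d1, d2, d3, d4, d7} ∩ {d2, d3, d7, d8, d9} = {d2, d3, d7}
… ∩ ⟦left of d8⟧ = {d2, d3, d7} ∩ {d1, d2, d5, d6, d7, d8} = {d2, d7}
So ⟦rope that hit d1 left of d8⟧ = {d2, d7}.

{d2, d7}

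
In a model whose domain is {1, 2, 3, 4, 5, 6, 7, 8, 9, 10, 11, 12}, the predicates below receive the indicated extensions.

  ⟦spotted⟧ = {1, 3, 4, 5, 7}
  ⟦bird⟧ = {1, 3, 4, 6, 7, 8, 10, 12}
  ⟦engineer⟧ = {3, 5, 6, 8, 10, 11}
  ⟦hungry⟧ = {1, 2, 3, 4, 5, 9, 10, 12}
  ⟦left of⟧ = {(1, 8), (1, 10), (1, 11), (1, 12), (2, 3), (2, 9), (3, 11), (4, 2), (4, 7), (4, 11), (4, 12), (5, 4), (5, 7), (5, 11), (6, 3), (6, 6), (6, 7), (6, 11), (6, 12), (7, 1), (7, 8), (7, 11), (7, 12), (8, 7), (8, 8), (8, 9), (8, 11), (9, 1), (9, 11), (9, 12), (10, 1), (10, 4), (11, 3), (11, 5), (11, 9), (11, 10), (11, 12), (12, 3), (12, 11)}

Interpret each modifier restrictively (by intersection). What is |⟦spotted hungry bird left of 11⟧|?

3

⟦left of 11⟧ = {x : ⟨x, 11⟩ ∈ ⟦left of⟧} = {1, 3, 4, 5, 6, 7, 8, 9, 12}
⟦bird⟧ = {1, 3, 4, 6, 7, 8, 10, 12}
… ∩ ⟦left of 11⟧ = {1, 3, 4, 6, 7, 8, 10, 12} ∩ {1, 3, 4, 5, 6, 7, 8, 9, 12} = {1, 3, 4, 6, 7, 8, 12}
… ∩ ⟦spotted⟧ = {1, 3, 4, 6, 7, 8, 12} ∩ {1, 3, 4, 5, 7} = {1, 3, 4, 7}
… ∩ ⟦hungry⟧ = {1, 3, 4, 7} ∩ {1, 2, 3, 4, 5, 9, 10, 12} = {1, 3, 4}
⟦spotted hungry bird left of 11⟧ = {1, 3, 4}, so the cardinality is 3.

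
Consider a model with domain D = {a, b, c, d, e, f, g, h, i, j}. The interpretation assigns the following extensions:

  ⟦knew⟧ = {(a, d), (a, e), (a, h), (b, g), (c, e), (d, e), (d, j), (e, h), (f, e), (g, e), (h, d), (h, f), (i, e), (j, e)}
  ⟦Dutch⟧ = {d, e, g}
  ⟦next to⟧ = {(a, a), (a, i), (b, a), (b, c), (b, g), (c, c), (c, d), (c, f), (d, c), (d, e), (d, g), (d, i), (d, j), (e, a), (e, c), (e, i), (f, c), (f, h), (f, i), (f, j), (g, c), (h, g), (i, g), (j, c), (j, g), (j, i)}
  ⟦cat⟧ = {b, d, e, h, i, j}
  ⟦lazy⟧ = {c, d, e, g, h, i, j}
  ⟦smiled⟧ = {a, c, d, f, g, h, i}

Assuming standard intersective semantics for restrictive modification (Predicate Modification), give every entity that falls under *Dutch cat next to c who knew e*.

{d}

⟦next to c⟧ = {x : ⟨x, c⟩ ∈ ⟦next to⟧} = {b, c, d, e, f, g, j}
⟦who knew e⟧ = {x : ⟨x, e⟩ ∈ ⟦knew⟧} = {a, c, d, f, g, i, j}
⟦cat⟧ = {b, d, e, h, i, j}
… ∩ ⟦next to c⟧ = {b, d, e, h, i, j} ∩ {b, c, d, e, f, g, j} = {b, d, e, j}
… ∩ ⟦who knew e⟧ = {b, d, e, j} ∩ {a, c, d, f, g, i, j} = {d, j}
… ∩ ⟦Dutch⟧ = {d, j} ∩ {d, e, g} = {d}
So ⟦Dutch cat next to c who knew e⟧ = {d}.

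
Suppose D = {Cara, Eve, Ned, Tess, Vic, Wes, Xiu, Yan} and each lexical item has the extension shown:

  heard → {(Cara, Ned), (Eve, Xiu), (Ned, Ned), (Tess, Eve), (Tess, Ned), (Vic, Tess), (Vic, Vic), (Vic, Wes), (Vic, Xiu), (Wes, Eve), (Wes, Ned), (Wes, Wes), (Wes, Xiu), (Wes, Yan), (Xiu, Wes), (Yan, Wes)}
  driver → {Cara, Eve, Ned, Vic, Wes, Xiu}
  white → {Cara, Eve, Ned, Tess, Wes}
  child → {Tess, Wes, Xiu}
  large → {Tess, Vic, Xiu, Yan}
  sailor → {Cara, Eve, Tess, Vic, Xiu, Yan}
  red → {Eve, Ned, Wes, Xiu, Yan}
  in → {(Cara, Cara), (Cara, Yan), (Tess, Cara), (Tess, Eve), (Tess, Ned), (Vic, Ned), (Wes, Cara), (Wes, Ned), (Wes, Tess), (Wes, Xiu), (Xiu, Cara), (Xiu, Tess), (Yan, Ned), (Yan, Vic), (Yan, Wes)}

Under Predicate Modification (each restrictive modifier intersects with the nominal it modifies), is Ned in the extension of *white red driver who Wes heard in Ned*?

no

⟦who Wes heard⟧ = {x : ⟨Wes, x⟩ ∈ ⟦heard⟧} = {Eve, Ned, Wes, Xiu, Yan}
⟦in Ned⟧ = {x : ⟨x, Ned⟩ ∈ ⟦in⟧} = {Tess, Vic, Wes, Yan}
⟦driver⟧ = {Cara, Eve, Ned, Vic, Wes, Xiu}
… ∩ ⟦who Wes heard⟧ = {Cara, Eve, Ned, Vic, Wes, Xiu} ∩ {Eve, Ned, Wes, Xiu, Yan} = {Eve, Ned, Wes, Xiu}
… ∩ ⟦in Ned⟧ = {Eve, Ned, Wes, Xiu} ∩ {Tess, Vic, Wes, Yan} = {Wes}
… ∩ ⟦white⟧ = {Wes} ∩ {Cara, Eve, Ned, Tess, Wes} = {Wes}
… ∩ ⟦red⟧ = {Wes} ∩ {Eve, Ned, Wes, Xiu, Yan} = {Wes}
⟦white red driver who Wes heard in Ned⟧ = {Wes}; Ned ∉ this set.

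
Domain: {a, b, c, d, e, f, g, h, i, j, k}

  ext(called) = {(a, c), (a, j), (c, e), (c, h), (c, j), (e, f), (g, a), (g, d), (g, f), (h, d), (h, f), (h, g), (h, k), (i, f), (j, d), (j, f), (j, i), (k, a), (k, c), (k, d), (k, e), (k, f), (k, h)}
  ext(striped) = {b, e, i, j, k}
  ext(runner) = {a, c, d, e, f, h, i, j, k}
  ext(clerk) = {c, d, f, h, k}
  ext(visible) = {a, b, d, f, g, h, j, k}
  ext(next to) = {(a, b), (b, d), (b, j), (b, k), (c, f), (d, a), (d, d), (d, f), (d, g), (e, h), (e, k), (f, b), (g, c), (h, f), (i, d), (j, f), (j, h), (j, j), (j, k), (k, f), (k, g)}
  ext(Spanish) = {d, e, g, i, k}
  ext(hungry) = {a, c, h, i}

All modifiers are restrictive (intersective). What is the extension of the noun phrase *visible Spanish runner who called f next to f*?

⟦who called f⟧ = {x : ⟨x, f⟩ ∈ ⟦called⟧} = {e, g, h, i, j, k}
⟦next to f⟧ = {x : ⟨x, f⟩ ∈ ⟦next to⟧} = {c, d, h, j, k}
⟦runner⟧ = {a, c, d, e, f, h, i, j, k}
… ∩ ⟦who called f⟧ = {a, c, d, e, f, h, i, j, k} ∩ {e, g, h, i, j, k} = {e, h, i, j, k}
… ∩ ⟦next to f⟧ = {e, h, i, j, k} ∩ {c, d, h, j, k} = {h, j, k}
… ∩ ⟦visible⟧ = {h, j, k} ∩ {a, b, d, f, g, h, j, k} = {h, j, k}
… ∩ ⟦Spanish⟧ = {h, j, k} ∩ {d, e, g, i, k} = {k}
So ⟦visible Spanish runner who called f next to f⟧ = {k}.

{k}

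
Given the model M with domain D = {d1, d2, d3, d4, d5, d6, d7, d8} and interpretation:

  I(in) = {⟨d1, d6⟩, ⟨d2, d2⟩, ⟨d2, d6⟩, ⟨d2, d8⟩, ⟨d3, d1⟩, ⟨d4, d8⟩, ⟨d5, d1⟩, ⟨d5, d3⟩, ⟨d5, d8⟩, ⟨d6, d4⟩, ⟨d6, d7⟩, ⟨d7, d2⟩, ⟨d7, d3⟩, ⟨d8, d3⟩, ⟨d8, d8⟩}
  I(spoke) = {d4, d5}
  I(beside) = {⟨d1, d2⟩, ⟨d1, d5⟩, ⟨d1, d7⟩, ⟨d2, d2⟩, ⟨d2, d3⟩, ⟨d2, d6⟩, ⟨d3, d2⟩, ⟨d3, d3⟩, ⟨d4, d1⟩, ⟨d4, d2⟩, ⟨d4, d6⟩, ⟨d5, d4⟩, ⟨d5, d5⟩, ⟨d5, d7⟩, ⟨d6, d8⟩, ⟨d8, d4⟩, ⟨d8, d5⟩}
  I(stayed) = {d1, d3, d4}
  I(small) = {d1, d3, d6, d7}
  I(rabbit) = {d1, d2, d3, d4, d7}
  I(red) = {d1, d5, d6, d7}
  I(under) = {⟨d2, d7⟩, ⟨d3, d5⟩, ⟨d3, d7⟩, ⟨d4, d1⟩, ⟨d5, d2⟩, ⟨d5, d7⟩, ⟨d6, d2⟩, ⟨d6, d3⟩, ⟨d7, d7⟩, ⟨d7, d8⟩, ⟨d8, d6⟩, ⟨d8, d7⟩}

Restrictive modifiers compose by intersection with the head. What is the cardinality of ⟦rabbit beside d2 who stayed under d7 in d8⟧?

⟦beside d2⟧ = {x : ⟨x, d2⟩ ∈ ⟦beside⟧} = {d1, d2, d3, d4}
⟦who stayed⟧ = ⟦stayed⟧ = {d1, d3, d4}
⟦under d7⟧ = {x : ⟨x, d7⟩ ∈ ⟦under⟧} = {d2, d3, d5, d7, d8}
⟦in d8⟧ = {x : ⟨x, d8⟩ ∈ ⟦in⟧} = {d2, d4, d5, d8}
⟦rabbit⟧ = {d1, d2, d3, d4, d7}
… ∩ ⟦beside d2⟧ = {d1, d2, d3, d4, d7} ∩ {d1, d2, d3, d4} = {d1, d2, d3, d4}
… ∩ ⟦who stayed⟧ = {d1, d2, d3, d4} ∩ {d1, d3, d4} = {d1, d3, d4}
… ∩ ⟦under d7⟧ = {d1, d3, d4} ∩ {d2, d3, d5, d7, d8} = {d3}
… ∩ ⟦in d8⟧ = {d3} ∩ {d2, d4, d5, d8} = ∅
⟦rabbit beside d2 who stayed under d7 in d8⟧ = ∅, so the cardinality is 0.

0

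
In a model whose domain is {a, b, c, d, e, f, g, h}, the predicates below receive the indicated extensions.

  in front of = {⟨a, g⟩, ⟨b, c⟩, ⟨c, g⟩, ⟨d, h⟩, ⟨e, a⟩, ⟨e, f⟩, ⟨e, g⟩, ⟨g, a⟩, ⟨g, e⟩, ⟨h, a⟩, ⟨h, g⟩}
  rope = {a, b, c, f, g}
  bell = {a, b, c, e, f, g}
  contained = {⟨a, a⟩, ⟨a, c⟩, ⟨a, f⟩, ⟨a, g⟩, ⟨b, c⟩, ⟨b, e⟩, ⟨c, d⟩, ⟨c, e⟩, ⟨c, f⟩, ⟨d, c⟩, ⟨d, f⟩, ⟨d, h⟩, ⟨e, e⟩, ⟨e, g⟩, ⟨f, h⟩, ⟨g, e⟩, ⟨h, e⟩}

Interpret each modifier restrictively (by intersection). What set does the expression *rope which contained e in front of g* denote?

⟦which contained e⟧ = {x : ⟨x, e⟩ ∈ ⟦contained⟧} = {b, c, e, g, h}
⟦in front of g⟧ = {x : ⟨x, g⟩ ∈ ⟦in front of⟧} = {a, c, e, h}
⟦rope⟧ = {a, b, c, f, g}
… ∩ ⟦which contained e⟧ = {a, b, c, f, g} ∩ {b, c, e, g, h} = {b, c, g}
… ∩ ⟦in front of g⟧ = {b, c, g} ∩ {a, c, e, h} = {c}
So ⟦rope which contained e in front of g⟧ = {c}.

{c}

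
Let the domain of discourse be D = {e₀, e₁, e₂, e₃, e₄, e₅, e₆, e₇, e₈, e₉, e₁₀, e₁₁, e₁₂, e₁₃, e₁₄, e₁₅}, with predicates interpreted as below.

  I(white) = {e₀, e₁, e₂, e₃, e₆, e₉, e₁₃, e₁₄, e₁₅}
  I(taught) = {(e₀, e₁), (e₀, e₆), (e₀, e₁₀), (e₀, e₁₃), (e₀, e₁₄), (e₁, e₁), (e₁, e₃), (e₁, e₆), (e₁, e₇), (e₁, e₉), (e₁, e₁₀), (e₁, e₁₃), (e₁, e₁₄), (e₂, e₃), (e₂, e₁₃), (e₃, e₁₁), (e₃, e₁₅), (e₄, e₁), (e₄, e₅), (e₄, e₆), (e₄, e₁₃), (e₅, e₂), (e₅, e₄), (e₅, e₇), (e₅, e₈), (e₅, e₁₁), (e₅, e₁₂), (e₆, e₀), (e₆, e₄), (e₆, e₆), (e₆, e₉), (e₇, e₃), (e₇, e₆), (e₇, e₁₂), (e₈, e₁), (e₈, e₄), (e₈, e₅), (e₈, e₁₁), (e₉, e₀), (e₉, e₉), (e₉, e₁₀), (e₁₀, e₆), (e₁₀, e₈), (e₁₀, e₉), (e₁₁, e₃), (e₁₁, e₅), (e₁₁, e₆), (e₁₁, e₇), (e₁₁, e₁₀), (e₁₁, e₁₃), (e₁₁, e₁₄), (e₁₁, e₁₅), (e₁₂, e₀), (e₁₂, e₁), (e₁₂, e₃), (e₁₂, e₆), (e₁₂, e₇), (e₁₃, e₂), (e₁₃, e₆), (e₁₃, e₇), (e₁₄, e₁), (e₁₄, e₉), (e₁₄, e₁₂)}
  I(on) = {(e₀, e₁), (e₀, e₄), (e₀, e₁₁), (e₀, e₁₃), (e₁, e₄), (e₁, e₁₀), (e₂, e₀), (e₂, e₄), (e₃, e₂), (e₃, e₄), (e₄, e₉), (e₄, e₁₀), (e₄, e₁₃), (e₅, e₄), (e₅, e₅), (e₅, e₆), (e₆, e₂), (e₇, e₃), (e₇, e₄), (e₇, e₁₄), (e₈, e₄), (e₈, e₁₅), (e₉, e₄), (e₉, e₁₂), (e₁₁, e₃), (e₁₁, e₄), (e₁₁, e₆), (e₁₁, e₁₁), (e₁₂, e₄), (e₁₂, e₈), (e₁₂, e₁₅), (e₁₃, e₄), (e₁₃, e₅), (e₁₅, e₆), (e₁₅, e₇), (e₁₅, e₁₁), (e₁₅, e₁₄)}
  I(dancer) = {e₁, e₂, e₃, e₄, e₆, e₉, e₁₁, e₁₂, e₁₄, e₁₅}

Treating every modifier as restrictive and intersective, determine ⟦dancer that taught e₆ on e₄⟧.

⟦that taught e₆⟧ = {x : ⟨x, e₆⟩ ∈ ⟦taught⟧} = {e₀, e₁, e₄, e₆, e₇, e₁₀, e₁₁, e₁₂, e₁₃}
⟦on e₄⟧ = {x : ⟨x, e₄⟩ ∈ ⟦on⟧} = {e₀, e₁, e₂, e₃, e₅, e₇, e₈, e₉, e₁₁, e₁₂, e₁₃}
⟦dancer⟧ = {e₁, e₂, e₃, e₄, e₆, e₉, e₁₁, e₁₂, e₁₄, e₁₅}
… ∩ ⟦that taught e₆⟧ = {e₁, e₂, e₃, e₄, e₆, e₉, e₁₁, e₁₂, e₁₄, e₁₅} ∩ {e₀, e₁, e₄, e₆, e₇, e₁₀, e₁₁, e₁₂, e₁₃} = {e₁, e₄, e₆, e₁₁, e₁₂}
… ∩ ⟦on e₄⟧ = {e₁, e₄, e₆, e₁₁, e₁₂} ∩ {e₀, e₁, e₂, e₃, e₅, e₇, e₈, e₉, e₁₁, e₁₂, e₁₃} = {e₁, e₁₁, e₁₂}
So ⟦dancer that taught e₆ on e₄⟧ = {e₁, e₁₁, e₁₂}.

{e₁, e₁₁, e₁₂}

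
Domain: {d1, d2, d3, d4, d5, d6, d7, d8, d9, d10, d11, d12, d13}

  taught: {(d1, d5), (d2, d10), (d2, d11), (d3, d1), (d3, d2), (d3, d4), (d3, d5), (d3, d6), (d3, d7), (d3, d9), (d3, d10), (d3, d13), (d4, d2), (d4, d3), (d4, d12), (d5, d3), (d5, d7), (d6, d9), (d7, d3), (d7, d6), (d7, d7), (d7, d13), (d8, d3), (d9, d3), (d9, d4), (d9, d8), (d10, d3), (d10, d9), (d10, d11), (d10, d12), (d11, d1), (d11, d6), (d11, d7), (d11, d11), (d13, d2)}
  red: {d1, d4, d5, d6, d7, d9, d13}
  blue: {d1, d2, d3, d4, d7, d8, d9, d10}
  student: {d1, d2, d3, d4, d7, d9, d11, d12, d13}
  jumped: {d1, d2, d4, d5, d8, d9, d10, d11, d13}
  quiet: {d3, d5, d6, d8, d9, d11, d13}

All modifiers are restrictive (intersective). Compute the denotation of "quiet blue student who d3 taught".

⟦who d3 taught⟧ = {x : ⟨d3, x⟩ ∈ ⟦taught⟧} = {d1, d2, d4, d5, d6, d7, d9, d10, d13}
⟦student⟧ = {d1, d2, d3, d4, d7, d9, d11, d12, d13}
… ∩ ⟦who d3 taught⟧ = {d1, d2, d3, d4, d7, d9, d11, d12, d13} ∩ {d1, d2, d4, d5, d6, d7, d9, d10, d13} = {d1, d2, d4, d7, d9, d13}
… ∩ ⟦quiet⟧ = {d1, d2, d4, d7, d9, d13} ∩ {d3, d5, d6, d8, d9, d11, d13} = {d9, d13}
… ∩ ⟦blue⟧ = {d9, d13} ∩ {d1, d2, d3, d4, d7, d8, d9, d10} = {d9}
So ⟦quiet blue student who d3 taught⟧ = {d9}.

{d9}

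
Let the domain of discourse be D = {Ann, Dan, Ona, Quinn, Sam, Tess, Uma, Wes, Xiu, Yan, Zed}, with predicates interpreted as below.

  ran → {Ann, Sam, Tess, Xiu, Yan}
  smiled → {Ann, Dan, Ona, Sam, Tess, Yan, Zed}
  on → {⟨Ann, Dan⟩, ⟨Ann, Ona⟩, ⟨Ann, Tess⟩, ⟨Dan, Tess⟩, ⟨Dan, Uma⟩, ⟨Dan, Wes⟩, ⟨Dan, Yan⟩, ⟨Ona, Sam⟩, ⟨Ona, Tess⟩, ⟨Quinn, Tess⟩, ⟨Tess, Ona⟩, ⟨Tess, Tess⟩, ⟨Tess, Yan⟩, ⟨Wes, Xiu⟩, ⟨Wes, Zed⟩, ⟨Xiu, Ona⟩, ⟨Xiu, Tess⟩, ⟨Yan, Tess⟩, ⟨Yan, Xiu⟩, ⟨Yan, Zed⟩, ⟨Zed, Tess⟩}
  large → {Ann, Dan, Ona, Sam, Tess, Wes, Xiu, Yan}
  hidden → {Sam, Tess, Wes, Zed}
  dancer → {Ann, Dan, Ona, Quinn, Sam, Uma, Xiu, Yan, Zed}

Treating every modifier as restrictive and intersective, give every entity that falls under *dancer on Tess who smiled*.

{Ann, Dan, Ona, Yan, Zed}

⟦on Tess⟧ = {x : ⟨x, Tess⟩ ∈ ⟦on⟧} = {Ann, Dan, Ona, Quinn, Tess, Xiu, Yan, Zed}
⟦who smiled⟧ = ⟦smiled⟧ = {Ann, Dan, Ona, Sam, Tess, Yan, Zed}
⟦dancer⟧ = {Ann, Dan, Ona, Quinn, Sam, Uma, Xiu, Yan, Zed}
… ∩ ⟦on Tess⟧ = {Ann, Dan, Ona, Quinn, Sam, Uma, Xiu, Yan, Zed} ∩ {Ann, Dan, Ona, Quinn, Tess, Xiu, Yan, Zed} = {Ann, Dan, Ona, Quinn, Xiu, Yan, Zed}
… ∩ ⟦who smiled⟧ = {Ann, Dan, Ona, Quinn, Xiu, Yan, Zed} ∩ {Ann, Dan, Ona, Sam, Tess, Yan, Zed} = {Ann, Dan, Ona, Yan, Zed}
So ⟦dancer on Tess who smiled⟧ = {Ann, Dan, Ona, Yan, Zed}.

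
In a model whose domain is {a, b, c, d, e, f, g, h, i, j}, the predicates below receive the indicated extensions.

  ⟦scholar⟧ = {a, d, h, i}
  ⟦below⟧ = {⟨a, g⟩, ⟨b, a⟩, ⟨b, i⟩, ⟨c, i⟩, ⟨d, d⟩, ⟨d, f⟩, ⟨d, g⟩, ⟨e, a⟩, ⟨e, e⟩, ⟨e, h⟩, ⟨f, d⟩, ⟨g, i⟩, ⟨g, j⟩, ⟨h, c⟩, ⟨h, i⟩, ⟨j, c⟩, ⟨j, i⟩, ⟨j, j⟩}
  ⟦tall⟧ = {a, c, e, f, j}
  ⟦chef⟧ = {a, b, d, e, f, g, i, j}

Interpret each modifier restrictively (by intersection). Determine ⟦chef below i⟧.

⟦below i⟧ = {x : ⟨x, i⟩ ∈ ⟦below⟧} = {b, c, g, h, j}
⟦chef⟧ = {a, b, d, e, f, g, i, j}
… ∩ ⟦below i⟧ = {a, b, d, e, f, g, i, j} ∩ {b, c, g, h, j} = {b, g, j}
So ⟦chef below i⟧ = {b, g, j}.

{b, g, j}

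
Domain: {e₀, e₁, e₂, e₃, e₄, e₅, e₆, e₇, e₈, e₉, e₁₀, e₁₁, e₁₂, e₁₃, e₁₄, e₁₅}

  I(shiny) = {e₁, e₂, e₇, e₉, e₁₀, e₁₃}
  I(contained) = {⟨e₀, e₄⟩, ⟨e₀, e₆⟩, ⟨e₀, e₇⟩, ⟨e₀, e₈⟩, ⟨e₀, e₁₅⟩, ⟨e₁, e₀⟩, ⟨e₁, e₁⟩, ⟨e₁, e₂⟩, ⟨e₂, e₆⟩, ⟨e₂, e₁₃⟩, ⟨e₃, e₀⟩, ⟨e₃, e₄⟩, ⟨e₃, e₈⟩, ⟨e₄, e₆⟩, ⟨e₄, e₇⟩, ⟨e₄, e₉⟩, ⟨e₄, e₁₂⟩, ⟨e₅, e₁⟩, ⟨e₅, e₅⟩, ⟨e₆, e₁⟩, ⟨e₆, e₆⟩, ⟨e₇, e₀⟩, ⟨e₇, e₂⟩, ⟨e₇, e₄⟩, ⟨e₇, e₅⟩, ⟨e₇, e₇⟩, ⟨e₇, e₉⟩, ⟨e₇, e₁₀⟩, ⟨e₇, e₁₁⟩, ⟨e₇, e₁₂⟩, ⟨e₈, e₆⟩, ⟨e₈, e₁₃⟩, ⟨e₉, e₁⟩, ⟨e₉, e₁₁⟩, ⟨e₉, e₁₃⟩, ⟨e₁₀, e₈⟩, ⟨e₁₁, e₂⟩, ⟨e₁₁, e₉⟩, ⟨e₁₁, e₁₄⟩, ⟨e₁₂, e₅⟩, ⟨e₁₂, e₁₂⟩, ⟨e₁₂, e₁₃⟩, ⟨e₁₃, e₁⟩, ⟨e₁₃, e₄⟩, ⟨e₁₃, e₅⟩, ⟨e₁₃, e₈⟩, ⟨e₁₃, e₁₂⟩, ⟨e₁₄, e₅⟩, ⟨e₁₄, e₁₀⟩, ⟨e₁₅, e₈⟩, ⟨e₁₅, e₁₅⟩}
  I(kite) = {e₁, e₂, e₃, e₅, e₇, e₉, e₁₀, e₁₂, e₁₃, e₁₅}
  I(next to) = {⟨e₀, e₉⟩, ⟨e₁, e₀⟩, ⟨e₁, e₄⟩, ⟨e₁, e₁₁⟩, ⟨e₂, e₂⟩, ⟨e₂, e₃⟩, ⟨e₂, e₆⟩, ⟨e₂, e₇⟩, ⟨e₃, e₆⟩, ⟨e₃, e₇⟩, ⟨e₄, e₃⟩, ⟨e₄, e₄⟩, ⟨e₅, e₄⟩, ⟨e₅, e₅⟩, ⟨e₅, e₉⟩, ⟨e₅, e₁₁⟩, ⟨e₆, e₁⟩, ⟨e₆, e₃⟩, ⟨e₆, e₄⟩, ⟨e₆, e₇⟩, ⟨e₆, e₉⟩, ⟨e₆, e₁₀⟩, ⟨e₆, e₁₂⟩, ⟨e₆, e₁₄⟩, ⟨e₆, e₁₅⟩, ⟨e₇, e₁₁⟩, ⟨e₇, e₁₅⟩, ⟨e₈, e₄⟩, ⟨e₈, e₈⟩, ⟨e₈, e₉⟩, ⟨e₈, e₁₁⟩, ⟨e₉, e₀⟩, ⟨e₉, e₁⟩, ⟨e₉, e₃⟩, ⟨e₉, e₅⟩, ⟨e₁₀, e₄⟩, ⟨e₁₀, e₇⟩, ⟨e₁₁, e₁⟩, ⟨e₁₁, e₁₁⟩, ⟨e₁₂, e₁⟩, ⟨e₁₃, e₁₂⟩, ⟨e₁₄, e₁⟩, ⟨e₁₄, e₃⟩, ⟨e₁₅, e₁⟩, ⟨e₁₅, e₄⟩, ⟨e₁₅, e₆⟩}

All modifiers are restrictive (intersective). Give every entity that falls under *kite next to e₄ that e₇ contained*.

⟦next to e₄⟧ = {x : ⟨x, e₄⟩ ∈ ⟦next to⟧} = {e₁, e₄, e₅, e₆, e₈, e₁₀, e₁₅}
⟦that e₇ contained⟧ = {x : ⟨e₇, x⟩ ∈ ⟦contained⟧} = {e₀, e₂, e₄, e₅, e₇, e₉, e₁₀, e₁₁, e₁₂}
⟦kite⟧ = {e₁, e₂, e₃, e₅, e₇, e₉, e₁₀, e₁₂, e₁₃, e₁₅}
… ∩ ⟦next to e₄⟧ = {e₁, e₂, e₃, e₅, e₇, e₉, e₁₀, e₁₂, e₁₃, e₁₅} ∩ {e₁, e₄, e₅, e₆, e₈, e₁₀, e₁₅} = {e₁, e₅, e₁₀, e₁₅}
… ∩ ⟦that e₇ contained⟧ = {e₁, e₅, e₁₀, e₁₅} ∩ {e₀, e₂, e₄, e₅, e₇, e₉, e₁₀, e₁₁, e₁₂} = {e₅, e₁₀}
So ⟦kite next to e₄ that e₇ contained⟧ = {e₅, e₁₀}.

{e₅, e₁₀}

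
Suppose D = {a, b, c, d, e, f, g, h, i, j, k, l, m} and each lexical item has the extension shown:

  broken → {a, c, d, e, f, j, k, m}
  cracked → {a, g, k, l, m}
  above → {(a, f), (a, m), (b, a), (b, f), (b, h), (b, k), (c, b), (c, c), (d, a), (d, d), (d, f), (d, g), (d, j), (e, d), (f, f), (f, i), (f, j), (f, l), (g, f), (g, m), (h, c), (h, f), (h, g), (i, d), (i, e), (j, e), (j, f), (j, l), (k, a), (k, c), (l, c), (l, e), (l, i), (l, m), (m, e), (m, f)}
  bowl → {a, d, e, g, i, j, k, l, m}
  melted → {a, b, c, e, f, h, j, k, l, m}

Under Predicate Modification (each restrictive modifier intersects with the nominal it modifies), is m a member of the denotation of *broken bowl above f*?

yes

⟦above f⟧ = {x : ⟨x, f⟩ ∈ ⟦above⟧} = {a, b, d, f, g, h, j, m}
⟦bowl⟧ = {a, d, e, g, i, j, k, l, m}
… ∩ ⟦above f⟧ = {a, d, e, g, i, j, k, l, m} ∩ {a, b, d, f, g, h, j, m} = {a, d, g, j, m}
… ∩ ⟦broken⟧ = {a, d, g, j, m} ∩ {a, c, d, e, f, j, k, m} = {a, d, j, m}
⟦broken bowl above f⟧ = {a, d, j, m}; m ∈ this set.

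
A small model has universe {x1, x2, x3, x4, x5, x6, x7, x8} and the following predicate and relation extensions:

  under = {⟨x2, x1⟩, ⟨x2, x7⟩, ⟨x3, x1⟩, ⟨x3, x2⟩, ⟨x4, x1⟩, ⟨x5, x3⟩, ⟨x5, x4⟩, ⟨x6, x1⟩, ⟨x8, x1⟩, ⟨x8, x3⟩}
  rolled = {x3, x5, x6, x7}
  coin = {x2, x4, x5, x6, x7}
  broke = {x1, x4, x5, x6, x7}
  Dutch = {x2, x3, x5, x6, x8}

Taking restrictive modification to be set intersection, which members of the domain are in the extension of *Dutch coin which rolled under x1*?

⟦which rolled⟧ = ⟦rolled⟧ = {x3, x5, x6, x7}
⟦under x1⟧ = {x : ⟨x, x1⟩ ∈ ⟦under⟧} = {x2, x3, x4, x6, x8}
⟦coin⟧ = {x2, x4, x5, x6, x7}
… ∩ ⟦which rolled⟧ = {x2, x4, x5, x6, x7} ∩ {x3, x5, x6, x7} = {x5, x6, x7}
… ∩ ⟦under x1⟧ = {x5, x6, x7} ∩ {x2, x3, x4, x6, x8} = {x6}
… ∩ ⟦Dutch⟧ = {x6} ∩ {x2, x3, x5, x6, x8} = {x6}
So ⟦Dutch coin which rolled under x1⟧ = {x6}.

{x6}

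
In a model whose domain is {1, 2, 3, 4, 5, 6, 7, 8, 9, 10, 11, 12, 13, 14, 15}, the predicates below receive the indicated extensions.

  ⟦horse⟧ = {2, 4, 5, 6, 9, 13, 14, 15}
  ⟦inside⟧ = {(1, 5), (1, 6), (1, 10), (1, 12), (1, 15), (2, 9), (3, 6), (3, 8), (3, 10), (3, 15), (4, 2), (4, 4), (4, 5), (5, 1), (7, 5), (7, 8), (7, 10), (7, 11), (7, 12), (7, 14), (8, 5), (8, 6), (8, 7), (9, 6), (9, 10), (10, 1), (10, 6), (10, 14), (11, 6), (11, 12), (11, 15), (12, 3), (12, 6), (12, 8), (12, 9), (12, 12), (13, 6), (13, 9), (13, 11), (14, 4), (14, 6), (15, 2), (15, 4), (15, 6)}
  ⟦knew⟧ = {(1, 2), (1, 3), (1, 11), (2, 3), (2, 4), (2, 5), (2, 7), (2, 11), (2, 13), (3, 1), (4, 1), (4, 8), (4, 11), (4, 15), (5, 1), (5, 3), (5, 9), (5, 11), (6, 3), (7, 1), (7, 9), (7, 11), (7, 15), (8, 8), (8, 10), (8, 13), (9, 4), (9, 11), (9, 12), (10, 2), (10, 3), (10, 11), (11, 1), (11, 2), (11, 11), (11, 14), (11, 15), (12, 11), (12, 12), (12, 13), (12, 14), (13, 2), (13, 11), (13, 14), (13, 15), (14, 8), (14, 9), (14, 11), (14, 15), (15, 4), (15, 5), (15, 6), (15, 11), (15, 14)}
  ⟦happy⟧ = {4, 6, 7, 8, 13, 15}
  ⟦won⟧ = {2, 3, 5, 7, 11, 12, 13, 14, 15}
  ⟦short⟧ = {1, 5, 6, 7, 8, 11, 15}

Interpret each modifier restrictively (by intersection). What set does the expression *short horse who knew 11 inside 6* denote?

{15}

⟦who knew 11⟧ = {x : ⟨x, 11⟩ ∈ ⟦knew⟧} = {1, 2, 4, 5, 7, 9, 10, 11, 12, 13, 14, 15}
⟦inside 6⟧ = {x : ⟨x, 6⟩ ∈ ⟦inside⟧} = {1, 3, 8, 9, 10, 11, 12, 13, 14, 15}
⟦horse⟧ = {2, 4, 5, 6, 9, 13, 14, 15}
… ∩ ⟦who knew 11⟧ = {2, 4, 5, 6, 9, 13, 14, 15} ∩ {1, 2, 4, 5, 7, 9, 10, 11, 12, 13, 14, 15} = {2, 4, 5, 9, 13, 14, 15}
… ∩ ⟦inside 6⟧ = {2, 4, 5, 9, 13, 14, 15} ∩ {1, 3, 8, 9, 10, 11, 12, 13, 14, 15} = {9, 13, 14, 15}
… ∩ ⟦short⟧ = {9, 13, 14, 15} ∩ {1, 5, 6, 7, 8, 11, 15} = {15}
So ⟦short horse who knew 11 inside 6⟧ = {15}.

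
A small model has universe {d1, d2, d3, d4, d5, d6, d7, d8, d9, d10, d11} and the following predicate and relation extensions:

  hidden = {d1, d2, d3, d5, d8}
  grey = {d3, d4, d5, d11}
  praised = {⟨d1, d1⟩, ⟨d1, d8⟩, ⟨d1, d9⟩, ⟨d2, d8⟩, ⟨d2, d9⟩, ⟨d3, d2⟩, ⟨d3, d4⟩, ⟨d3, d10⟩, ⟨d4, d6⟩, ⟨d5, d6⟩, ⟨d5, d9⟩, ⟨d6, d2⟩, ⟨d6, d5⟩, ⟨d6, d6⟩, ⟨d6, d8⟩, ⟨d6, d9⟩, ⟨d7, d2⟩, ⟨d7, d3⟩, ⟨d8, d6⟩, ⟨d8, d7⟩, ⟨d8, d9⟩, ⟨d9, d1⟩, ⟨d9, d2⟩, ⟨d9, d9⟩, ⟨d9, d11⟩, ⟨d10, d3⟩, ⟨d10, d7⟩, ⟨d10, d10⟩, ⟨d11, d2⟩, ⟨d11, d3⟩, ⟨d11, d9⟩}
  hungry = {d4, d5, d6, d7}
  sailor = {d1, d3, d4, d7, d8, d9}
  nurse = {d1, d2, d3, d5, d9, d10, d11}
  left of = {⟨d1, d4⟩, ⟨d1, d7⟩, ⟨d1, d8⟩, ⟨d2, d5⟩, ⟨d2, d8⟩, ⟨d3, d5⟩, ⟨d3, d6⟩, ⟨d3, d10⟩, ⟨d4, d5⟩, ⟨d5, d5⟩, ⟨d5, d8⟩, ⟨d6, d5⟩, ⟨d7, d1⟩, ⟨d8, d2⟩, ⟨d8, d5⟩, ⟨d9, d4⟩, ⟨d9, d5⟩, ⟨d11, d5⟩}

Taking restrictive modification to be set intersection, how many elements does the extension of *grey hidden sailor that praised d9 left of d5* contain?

⟦that praised d9⟧ = {x : ⟨x, d9⟩ ∈ ⟦praised⟧} = {d1, d2, d5, d6, d8, d9, d11}
⟦left of d5⟧ = {x : ⟨x, d5⟩ ∈ ⟦left of⟧} = {d2, d3, d4, d5, d6, d8, d9, d11}
⟦sailor⟧ = {d1, d3, d4, d7, d8, d9}
… ∩ ⟦that praised d9⟧ = {d1, d3, d4, d7, d8, d9} ∩ {d1, d2, d5, d6, d8, d9, d11} = {d1, d8, d9}
… ∩ ⟦left of d5⟧ = {d1, d8, d9} ∩ {d2, d3, d4, d5, d6, d8, d9, d11} = {d8, d9}
… ∩ ⟦grey⟧ = {d8, d9} ∩ {d3, d4, d5, d11} = ∅
… ∩ ⟦hidden⟧ = ∅ ∩ {d1, d2, d3, d5, d8} = ∅
⟦grey hidden sailor that praised d9 left of d5⟧ = ∅, so the cardinality is 0.

0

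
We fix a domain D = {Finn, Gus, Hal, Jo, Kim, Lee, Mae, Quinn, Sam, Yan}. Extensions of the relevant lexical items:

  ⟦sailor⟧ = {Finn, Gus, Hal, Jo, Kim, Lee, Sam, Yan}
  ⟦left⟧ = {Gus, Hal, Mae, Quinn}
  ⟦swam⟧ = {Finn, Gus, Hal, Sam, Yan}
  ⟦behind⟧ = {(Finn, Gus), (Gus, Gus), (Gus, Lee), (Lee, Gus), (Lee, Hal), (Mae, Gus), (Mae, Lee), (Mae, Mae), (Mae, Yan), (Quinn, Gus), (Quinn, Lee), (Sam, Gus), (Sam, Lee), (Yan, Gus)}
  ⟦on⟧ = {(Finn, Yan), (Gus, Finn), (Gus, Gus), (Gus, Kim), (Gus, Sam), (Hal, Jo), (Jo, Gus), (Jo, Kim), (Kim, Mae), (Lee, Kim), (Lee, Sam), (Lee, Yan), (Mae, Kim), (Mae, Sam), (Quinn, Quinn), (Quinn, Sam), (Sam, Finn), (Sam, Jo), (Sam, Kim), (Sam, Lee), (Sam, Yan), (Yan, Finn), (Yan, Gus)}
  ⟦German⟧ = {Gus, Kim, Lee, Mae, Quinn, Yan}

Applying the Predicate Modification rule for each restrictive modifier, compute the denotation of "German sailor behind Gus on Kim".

⟦behind Gus⟧ = {x : ⟨x, Gus⟩ ∈ ⟦behind⟧} = {Finn, Gus, Lee, Mae, Quinn, Sam, Yan}
⟦on Kim⟧ = {x : ⟨x, Kim⟩ ∈ ⟦on⟧} = {Gus, Jo, Lee, Mae, Sam}
⟦sailor⟧ = {Finn, Gus, Hal, Jo, Kim, Lee, Sam, Yan}
… ∩ ⟦behind Gus⟧ = {Finn, Gus, Hal, Jo, Kim, Lee, Sam, Yan} ∩ {Finn, Gus, Lee, Mae, Quinn, Sam, Yan} = {Finn, Gus, Lee, Sam, Yan}
… ∩ ⟦on Kim⟧ = {Finn, Gus, Lee, Sam, Yan} ∩ {Gus, Jo, Lee, Mae, Sam} = {Gus, Lee, Sam}
… ∩ ⟦German⟧ = {Gus, Lee, Sam} ∩ {Gus, Kim, Lee, Mae, Quinn, Yan} = {Gus, Lee}
So ⟦German sailor behind Gus on Kim⟧ = {Gus, Lee}.

{Gus, Lee}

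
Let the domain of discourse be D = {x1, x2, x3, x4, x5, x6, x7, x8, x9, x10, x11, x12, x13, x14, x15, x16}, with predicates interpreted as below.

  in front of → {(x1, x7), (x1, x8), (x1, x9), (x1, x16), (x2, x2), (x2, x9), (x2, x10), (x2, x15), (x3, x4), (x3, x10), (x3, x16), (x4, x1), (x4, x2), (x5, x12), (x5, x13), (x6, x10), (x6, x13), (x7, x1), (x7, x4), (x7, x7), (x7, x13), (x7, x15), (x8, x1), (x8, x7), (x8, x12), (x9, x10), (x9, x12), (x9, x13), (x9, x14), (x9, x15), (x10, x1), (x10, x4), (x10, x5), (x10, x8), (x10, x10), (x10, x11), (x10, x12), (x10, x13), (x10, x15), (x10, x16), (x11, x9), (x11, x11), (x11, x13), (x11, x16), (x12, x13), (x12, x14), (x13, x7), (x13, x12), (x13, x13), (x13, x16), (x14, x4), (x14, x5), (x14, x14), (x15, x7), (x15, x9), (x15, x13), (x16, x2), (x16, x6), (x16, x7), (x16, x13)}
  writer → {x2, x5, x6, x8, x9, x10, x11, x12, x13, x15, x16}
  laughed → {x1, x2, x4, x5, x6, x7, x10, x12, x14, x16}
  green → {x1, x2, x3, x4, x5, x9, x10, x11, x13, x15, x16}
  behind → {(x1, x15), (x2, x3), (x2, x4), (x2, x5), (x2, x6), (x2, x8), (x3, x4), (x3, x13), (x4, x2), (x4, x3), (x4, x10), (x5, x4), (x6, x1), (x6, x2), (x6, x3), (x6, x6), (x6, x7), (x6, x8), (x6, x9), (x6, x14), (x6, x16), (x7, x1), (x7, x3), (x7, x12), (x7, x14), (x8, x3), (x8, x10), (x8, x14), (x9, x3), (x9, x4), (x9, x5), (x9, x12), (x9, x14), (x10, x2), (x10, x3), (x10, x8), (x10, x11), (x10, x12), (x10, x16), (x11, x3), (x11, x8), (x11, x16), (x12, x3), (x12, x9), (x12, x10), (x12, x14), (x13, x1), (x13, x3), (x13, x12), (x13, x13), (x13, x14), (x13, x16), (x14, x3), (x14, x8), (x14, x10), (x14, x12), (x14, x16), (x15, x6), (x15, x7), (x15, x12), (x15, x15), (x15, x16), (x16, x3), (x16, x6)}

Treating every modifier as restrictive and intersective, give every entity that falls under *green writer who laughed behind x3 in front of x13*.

⟦who laughed⟧ = ⟦laughed⟧ = {x1, x2, x4, x5, x6, x7, x10, x12, x14, x16}
⟦behind x3⟧ = {x : ⟨x, x3⟩ ∈ ⟦behind⟧} = {x2, x4, x6, x7, x8, x9, x10, x11, x12, x13, x14, x16}
⟦in front of x13⟧ = {x : ⟨x, x13⟩ ∈ ⟦in front of⟧} = {x5, x6, x7, x9, x10, x11, x12, x13, x15, x16}
⟦writer⟧ = {x2, x5, x6, x8, x9, x10, x11, x12, x13, x15, x16}
… ∩ ⟦who laughed⟧ = {x2, x5, x6, x8, x9, x10, x11, x12, x13, x15, x16} ∩ {x1, x2, x4, x5, x6, x7, x10, x12, x14, x16} = {x2, x5, x6, x10, x12, x16}
… ∩ ⟦behind x3⟧ = {x2, x5, x6, x10, x12, x16} ∩ {x2, x4, x6, x7, x8, x9, x10, x11, x12, x13, x14, x16} = {x2, x6, x10, x12, x16}
… ∩ ⟦in front of x13⟧ = {x2, x6, x10, x12, x16} ∩ {x5, x6, x7, x9, x10, x11, x12, x13, x15, x16} = {x6, x10, x12, x16}
… ∩ ⟦green⟧ = {x6, x10, x12, x16} ∩ {x1, x2, x3, x4, x5, x9, x10, x11, x13, x15, x16} = {x10, x16}
So ⟦green writer who laughed behind x3 in front of x13⟧ = {x10, x16}.

{x10, x16}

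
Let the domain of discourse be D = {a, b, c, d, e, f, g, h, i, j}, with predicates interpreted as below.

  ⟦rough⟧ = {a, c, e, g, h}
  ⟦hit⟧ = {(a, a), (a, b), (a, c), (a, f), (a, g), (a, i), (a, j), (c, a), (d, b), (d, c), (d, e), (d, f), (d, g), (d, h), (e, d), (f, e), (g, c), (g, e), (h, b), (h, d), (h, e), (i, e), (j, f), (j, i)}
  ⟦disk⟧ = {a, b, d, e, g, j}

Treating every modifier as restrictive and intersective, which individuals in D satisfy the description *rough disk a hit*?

⟦a hit⟧ = {x : ⟨a, x⟩ ∈ ⟦hit⟧} = {a, b, c, f, g, i, j}
⟦disk⟧ = {a, b, d, e, g, j}
… ∩ ⟦a hit⟧ = {a, b, d, e, g, j} ∩ {a, b, c, f, g, i, j} = {a, b, g, j}
… ∩ ⟦rough⟧ = {a, b, g, j} ∩ {a, c, e, g, h} = {a, g}
So ⟦rough disk a hit⟧ = {a, g}.

{a, g}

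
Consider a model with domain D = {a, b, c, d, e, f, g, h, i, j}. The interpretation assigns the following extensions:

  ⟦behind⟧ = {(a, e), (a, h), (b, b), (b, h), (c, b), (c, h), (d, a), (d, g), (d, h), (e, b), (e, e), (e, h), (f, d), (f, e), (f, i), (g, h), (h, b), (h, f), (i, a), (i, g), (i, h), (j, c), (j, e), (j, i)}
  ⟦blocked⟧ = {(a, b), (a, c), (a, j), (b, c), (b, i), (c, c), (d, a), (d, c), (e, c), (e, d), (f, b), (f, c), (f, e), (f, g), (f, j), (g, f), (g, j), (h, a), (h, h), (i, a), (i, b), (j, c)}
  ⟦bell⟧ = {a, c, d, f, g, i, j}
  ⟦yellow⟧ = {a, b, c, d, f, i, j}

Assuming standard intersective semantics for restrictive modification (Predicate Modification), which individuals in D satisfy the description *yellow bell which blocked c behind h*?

{a, c, d}

⟦which blocked c⟧ = {x : ⟨x, c⟩ ∈ ⟦blocked⟧} = {a, b, c, d, e, f, j}
⟦behind h⟧ = {x : ⟨x, h⟩ ∈ ⟦behind⟧} = {a, b, c, d, e, g, i}
⟦bell⟧ = {a, c, d, f, g, i, j}
… ∩ ⟦which blocked c⟧ = {a, c, d, f, g, i, j} ∩ {a, b, c, d, e, f, j} = {a, c, d, f, j}
… ∩ ⟦behind h⟧ = {a, c, d, f, j} ∩ {a, b, c, d, e, g, i} = {a, c, d}
… ∩ ⟦yellow⟧ = {a, c, d} ∩ {a, b, c, d, f, i, j} = {a, c, d}
So ⟦yellow bell which blocked c behind h⟧ = {a, c, d}.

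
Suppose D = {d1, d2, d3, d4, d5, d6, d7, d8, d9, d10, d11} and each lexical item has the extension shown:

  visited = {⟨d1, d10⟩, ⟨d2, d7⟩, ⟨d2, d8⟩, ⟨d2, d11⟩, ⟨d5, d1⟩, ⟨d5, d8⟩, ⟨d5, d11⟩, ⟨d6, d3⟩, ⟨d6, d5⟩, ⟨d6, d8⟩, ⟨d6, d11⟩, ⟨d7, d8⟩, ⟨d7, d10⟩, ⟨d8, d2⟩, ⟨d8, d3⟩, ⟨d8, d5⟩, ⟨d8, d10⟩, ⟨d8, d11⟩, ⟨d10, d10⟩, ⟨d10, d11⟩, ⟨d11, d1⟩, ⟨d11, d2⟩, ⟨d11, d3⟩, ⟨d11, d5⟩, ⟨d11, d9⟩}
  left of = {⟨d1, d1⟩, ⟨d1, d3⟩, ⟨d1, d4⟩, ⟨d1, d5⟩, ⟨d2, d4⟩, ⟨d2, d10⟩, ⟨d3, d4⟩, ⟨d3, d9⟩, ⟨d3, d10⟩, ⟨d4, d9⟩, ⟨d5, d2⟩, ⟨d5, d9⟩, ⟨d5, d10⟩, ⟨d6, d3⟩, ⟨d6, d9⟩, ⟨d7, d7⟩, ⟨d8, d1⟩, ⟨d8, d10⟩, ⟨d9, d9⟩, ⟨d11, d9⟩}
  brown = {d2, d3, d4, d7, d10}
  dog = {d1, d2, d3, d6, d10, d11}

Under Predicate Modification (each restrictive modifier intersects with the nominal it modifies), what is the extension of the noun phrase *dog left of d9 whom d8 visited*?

⟦left of d9⟧ = {x : ⟨x, d9⟩ ∈ ⟦left of⟧} = {d3, d4, d5, d6, d9, d11}
⟦whom d8 visited⟧ = {x : ⟨d8, x⟩ ∈ ⟦visited⟧} = {d2, d3, d5, d10, d11}
⟦dog⟧ = {d1, d2, d3, d6, d10, d11}
… ∩ ⟦left of d9⟧ = {d1, d2, d3, d6, d10, d11} ∩ {d3, d4, d5, d6, d9, d11} = {d3, d6, d11}
… ∩ ⟦whom d8 visited⟧ = {d3, d6, d11} ∩ {d2, d3, d5, d10, d11} = {d3, d11}
So ⟦dog left of d9 whom d8 visited⟧ = {d3, d11}.

{d3, d11}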